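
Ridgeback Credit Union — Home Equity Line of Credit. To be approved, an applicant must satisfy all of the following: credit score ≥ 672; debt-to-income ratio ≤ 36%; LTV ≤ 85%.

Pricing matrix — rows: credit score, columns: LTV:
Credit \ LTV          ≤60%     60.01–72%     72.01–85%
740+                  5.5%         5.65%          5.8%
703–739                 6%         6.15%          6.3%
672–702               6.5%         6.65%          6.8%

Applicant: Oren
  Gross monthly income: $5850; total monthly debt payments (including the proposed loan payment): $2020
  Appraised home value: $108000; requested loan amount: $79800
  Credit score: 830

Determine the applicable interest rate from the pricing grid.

5.8%

Credit score 830 ≥ 672; DTI = 2,020/5,850 = 34.5% ≤ 36%
LTV: 79,800 ÷ 108,000 = 73.9%, within 85% cap
Credit 830 → row 740+; LTV 73.9% → column 72.01–85%. Grid cell → 5.8%.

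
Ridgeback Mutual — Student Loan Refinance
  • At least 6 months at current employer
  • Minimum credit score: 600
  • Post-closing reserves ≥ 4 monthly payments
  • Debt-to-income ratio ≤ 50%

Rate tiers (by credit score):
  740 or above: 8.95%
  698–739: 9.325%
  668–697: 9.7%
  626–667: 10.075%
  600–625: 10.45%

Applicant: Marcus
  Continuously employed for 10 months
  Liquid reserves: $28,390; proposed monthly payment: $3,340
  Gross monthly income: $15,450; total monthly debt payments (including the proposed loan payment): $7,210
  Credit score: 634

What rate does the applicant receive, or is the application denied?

Approved at 10.075%

Credit score 634 ≥ 600 (meets minimum)
Reserves: 28,390 ÷ 3,340 = 8.5 months (meets 4-month minimum)
Employment 10 ≥ 6 months
DTI = 7,210/15,450 = 46.7% ≤ 50%
All requirements met. Score 634 falls in the 626–667 tier → 10.075%.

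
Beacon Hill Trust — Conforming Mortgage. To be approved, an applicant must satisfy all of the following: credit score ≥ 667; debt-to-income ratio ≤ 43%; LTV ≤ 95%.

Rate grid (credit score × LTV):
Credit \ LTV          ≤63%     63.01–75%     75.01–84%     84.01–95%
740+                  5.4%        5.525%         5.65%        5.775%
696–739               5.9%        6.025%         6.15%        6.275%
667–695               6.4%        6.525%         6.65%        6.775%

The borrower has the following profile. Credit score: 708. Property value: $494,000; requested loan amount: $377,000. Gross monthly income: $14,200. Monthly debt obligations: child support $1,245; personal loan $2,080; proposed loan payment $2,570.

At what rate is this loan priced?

Credit score 708 ≥ 667; Total monthly debts = (1,245 + 2,080 + 2,570) = 5,895. Debt-to-income = 5,895/14,200 = 41.5% — meets 43% limit
LTV = 377,000/494,000 = 76.3% ≤ 95%
Credit 708 → row 696–739; LTV 76.3% → column 75.01–84%. Grid cell → 6.15%.

6.15%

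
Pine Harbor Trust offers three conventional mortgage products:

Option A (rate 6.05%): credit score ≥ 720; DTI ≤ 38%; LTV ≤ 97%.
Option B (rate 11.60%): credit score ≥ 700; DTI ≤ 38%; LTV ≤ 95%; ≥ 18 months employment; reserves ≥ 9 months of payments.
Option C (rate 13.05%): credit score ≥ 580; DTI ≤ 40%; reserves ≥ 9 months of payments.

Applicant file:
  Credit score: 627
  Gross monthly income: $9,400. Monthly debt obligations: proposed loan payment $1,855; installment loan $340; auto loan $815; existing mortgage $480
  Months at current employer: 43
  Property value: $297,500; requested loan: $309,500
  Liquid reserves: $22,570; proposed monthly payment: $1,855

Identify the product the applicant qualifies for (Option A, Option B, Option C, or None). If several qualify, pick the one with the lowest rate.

Option C

Total debts = (1,855 + 340 + 815 + 480) = 3,490; DTI = 3,490/9,400 = 37.1%.
LTV = 309,500/297,500 = 104%.
Reserves = 22,570/1,855 = 12.2 months.
Option A: score 627 < 720; DTI 37.1% ≤ 38%; LTV 104% > 97% → does not qualify.
Option B: score 627 < 700; DTI 37.1% ≤ 38%; LTV 104% > 95%; employment 43 ≥ 18 mo; reserves 12.2 ≥ 9 mo → does not qualify.
Option C: score 627 ≥ 580; DTI 37.1% ≤ 40%; reserves 12.2 ≥ 9 mo → qualifies.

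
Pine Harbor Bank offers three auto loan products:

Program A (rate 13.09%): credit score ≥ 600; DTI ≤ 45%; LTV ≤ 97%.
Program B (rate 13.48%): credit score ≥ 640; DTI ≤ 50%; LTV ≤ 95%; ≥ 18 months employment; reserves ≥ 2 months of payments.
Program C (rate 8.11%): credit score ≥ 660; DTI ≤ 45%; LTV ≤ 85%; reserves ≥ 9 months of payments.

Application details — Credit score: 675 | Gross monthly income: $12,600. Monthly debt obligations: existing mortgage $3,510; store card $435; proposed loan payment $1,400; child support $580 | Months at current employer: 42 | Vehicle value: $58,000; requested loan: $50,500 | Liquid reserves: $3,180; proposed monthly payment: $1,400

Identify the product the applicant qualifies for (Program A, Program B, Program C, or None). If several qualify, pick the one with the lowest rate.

Total debts = (3,510 + 435 + 1,400 + 580) = 5,925; DTI = 5,925/12,600 = 47%.
LTV = 50,500/58,000 = 87.1%.
Reserves = 3,180/1,400 = 2.3 months.
Program A: score 675 ≥ 600; DTI 47% > 45%; LTV 87.1% ≤ 97% → does not qualify.
Program B: score 675 ≥ 640; DTI 47% ≤ 50%; LTV 87.1% ≤ 95%; employment 42 ≥ 18 mo; reserves 2.3 ≥ 2 mo → qualifies.
Program C: score 675 ≥ 660; DTI 47% > 45%; LTV 87.1% > 85%; reserves 2.3 < 9 mo → does not qualify.

Program B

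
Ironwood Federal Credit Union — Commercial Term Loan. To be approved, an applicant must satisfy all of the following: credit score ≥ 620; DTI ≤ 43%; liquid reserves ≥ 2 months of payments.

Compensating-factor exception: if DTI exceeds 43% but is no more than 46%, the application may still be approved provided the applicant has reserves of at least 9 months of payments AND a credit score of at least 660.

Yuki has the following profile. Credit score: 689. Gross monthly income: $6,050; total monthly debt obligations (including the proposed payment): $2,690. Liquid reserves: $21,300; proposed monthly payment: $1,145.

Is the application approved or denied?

Approved

Credit score 689 ≥ 620 (meets base)
DTI: 2,690 ÷ 6,050 = 44.5%, over the 43% base limit.
Reserves: 21,300 ÷ 1,145 = 18.6 months (meets 2-month minimum)
44.5% falls in the override range (43%–46%), so the compensating-factor test applies.
Reserves 18.6 ≥ 9 months; credit score 689 ≥ 660.
Both compensating conditions met → exception applies.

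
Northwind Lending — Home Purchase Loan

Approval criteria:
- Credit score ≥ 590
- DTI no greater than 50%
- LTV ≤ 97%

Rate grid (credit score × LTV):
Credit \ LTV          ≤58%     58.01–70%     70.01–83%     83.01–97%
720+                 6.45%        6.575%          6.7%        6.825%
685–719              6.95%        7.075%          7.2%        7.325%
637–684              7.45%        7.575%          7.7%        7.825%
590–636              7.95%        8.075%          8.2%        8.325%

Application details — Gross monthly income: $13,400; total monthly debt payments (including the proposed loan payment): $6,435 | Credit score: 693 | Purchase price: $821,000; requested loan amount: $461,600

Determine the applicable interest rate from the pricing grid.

Credit score 693 ≥ 590; Debt-to-income = 6,435/13,400 = 48% — meets 50% limit
LTV: 461,600 ÷ 821,000 = 56.2%, within 97% cap
Score 693 is in the 685–719 band; LTV 56.2% is in the ≤58% band → 6.95%.

6.95%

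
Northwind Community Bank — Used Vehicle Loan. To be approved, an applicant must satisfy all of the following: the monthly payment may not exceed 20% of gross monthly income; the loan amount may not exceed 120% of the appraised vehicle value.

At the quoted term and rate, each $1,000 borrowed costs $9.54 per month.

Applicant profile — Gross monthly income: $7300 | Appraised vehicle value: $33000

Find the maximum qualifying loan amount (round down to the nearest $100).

Payment cap: 20% × $7,300 = $1,460/month.
At $9.54 per $1,000, that supports 1,460/9.54 × 1,000 ≈ $153,039 → $153,000.
LTV cap: 120% × $33,000 = $39,600 → $39,600.
Binding constraint: loan-to-value.

$39,600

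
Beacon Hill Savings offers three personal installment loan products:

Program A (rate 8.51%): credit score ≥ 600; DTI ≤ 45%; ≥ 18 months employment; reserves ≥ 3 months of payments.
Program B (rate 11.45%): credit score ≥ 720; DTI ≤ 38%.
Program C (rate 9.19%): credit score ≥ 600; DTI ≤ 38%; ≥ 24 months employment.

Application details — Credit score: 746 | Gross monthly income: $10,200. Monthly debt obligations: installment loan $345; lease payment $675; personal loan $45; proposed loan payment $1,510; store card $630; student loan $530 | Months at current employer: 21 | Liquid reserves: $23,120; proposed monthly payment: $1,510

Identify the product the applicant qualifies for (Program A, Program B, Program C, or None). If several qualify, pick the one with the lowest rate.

Program A

Total debts = (345 + 675 + 45 + 1,510 + 630 + 530) = 3,735; DTI = 3,735/10,200 = 36.6%.
Reserves = 23,120/1,510 = 15.3 months.
Program A: score 746 ≥ 600; DTI 36.6% ≤ 45%; employment 21 ≥ 18 mo; reserves 15.3 ≥ 3 mo → qualifies.
Program B: score 746 ≥ 720; DTI 36.6% ≤ 38% → qualifies.
Program C: score 746 ≥ 600; DTI 36.6% ≤ 38%; employment 21 < 24 mo → does not qualify.
Qualifying: Program A, Program B. Lowest rate is 8.51% → Program A.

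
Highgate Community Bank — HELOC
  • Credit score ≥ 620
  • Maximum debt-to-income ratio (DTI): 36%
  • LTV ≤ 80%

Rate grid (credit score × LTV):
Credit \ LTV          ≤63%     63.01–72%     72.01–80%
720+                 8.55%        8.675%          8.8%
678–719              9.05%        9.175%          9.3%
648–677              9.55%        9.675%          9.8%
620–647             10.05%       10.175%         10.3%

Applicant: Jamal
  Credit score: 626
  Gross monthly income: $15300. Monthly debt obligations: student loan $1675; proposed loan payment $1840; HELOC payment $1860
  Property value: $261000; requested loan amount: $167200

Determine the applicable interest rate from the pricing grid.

10.175%

Credit score 626 ≥ 620; Total monthly debts = (1,675 + 1,840 + 1,860) = 5,375. DTI = 5,375/15,300 = 35.1% ≤ 36%
LTV = 167,200/261,000 = 64.1% ≤ 80%
Row: 626 falls in 620–647. Column: 64.1% falls in 63.01–72%. Rate = 10.175%.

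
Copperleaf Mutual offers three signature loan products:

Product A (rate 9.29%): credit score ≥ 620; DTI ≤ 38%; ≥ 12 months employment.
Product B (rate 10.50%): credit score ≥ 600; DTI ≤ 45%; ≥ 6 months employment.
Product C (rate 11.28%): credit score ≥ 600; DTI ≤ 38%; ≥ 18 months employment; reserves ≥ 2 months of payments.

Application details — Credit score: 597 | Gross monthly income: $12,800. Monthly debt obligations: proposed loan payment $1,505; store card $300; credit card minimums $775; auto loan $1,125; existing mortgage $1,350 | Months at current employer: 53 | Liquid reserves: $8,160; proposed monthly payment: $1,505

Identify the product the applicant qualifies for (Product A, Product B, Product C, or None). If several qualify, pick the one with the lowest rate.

None

Total debts = (1,505 + 300 + 775 + 1,125 + 1,350) = 5,055; DTI = 5,055/12,800 = 39.5%.
Reserves = 8,160/1,505 = 5.4 months.
Product A: score 597 < 620; DTI 39.5% > 38%; employment 53 ≥ 12 mo → does not qualify.
Product B: score 597 < 600; DTI 39.5% ≤ 45%; employment 53 ≥ 6 mo → does not qualify.
Product C: score 597 < 600; DTI 39.5% > 38%; employment 53 ≥ 18 mo; reserves 5.4 ≥ 2 mo → does not qualify.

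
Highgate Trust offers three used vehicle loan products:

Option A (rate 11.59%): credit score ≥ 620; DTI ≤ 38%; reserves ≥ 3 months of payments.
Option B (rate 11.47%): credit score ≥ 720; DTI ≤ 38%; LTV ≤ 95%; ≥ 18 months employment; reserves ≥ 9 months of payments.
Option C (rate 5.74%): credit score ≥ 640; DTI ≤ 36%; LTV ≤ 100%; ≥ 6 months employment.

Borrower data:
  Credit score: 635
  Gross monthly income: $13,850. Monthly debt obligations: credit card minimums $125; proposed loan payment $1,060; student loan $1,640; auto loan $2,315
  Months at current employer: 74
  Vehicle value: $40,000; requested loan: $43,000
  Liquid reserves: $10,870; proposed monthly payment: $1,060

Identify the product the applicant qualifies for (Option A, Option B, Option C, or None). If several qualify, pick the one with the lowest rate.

Option A

Total debts = (125 + 1,060 + 1,640 + 2,315) = 5,140; DTI = 5,140/13,850 = 37.1%.
LTV = 43,000/40,000 = 107.5%.
Reserves = 10,870/1,060 = 10.3 months.
Option A: score 635 ≥ 620; DTI 37.1% ≤ 38%; reserves 10.3 ≥ 3 mo → qualifies.
Option B: score 635 < 720; DTI 37.1% ≤ 38%; LTV 107.5% > 95%; employment 74 ≥ 18 mo; reserves 10.3 ≥ 9 mo → does not qualify.
Option C: score 635 < 640; DTI 37.1% > 36%; LTV 107.5% > 100%; employment 74 ≥ 6 mo → does not qualify.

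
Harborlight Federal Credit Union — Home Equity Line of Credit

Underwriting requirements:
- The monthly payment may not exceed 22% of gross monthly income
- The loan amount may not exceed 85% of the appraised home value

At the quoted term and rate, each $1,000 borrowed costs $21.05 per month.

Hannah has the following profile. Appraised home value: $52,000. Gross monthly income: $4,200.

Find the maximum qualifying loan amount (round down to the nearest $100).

$43,800

Payment cap: 22% × $4,200 = $924/month.
At $21.05 per $1,000, that supports 924/21.05 × 1,000 ≈ $43,895 → $43,800.
LTV cap: 85% × $52,000 = $44,200 → $44,200.
Binding constraint: payment-to-income.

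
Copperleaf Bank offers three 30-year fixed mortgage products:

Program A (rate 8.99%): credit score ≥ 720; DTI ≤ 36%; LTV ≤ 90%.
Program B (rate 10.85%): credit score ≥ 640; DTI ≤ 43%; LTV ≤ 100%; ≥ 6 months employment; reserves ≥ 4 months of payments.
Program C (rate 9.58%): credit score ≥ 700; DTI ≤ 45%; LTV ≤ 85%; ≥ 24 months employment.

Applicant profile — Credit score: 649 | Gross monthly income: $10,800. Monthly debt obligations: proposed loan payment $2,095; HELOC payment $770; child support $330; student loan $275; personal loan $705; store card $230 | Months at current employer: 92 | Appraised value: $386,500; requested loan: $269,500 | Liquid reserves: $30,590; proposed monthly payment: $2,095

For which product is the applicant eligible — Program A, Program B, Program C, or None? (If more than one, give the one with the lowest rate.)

Program B

Total debts = (2,095 + 770 + 330 + 275 + 705 + 230) = 4,405; DTI = 4,405/10,800 = 40.8%.
LTV = 269,500/386,500 = 69.7%.
Reserves = 30,590/2,095 = 14.6 months.
Program A: score 649 < 720; DTI 40.8% > 36%; LTV 69.7% ≤ 90% → does not qualify.
Program B: score 649 ≥ 640; DTI 40.8% ≤ 43%; LTV 69.7% ≤ 100%; employment 92 ≥ 6 mo; reserves 14.6 ≥ 4 mo → qualifies.
Program C: score 649 < 700; DTI 40.8% ≤ 45%; LTV 69.7% ≤ 85%; employment 92 ≥ 24 mo → does not qualify.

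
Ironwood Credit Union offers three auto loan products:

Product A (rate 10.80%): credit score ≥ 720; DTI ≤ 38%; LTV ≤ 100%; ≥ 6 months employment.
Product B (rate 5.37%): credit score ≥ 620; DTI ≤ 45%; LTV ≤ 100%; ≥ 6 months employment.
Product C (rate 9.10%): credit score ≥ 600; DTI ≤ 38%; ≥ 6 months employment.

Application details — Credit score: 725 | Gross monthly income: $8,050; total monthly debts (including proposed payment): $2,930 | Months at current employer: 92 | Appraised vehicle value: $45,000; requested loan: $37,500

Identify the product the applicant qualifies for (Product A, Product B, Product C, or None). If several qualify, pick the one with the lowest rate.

Product B

DTI = 2,930/8,050 = 36.4%.
LTV = 37,500/45,000 = 83.3%.
Product A: score 725 ≥ 720; DTI 36.4% ≤ 38%; LTV 83.3% ≤ 100%; employment 92 ≥ 6 mo → qualifies.
Product B: score 725 ≥ 620; DTI 36.4% ≤ 45%; LTV 83.3% ≤ 100%; employment 92 ≥ 6 mo → qualifies.
Product C: score 725 ≥ 600; DTI 36.4% ≤ 38%; employment 92 ≥ 6 mo → qualifies.
Qualifying: Product A, Product B, Product C. Lowest rate is 5.37% → Product B.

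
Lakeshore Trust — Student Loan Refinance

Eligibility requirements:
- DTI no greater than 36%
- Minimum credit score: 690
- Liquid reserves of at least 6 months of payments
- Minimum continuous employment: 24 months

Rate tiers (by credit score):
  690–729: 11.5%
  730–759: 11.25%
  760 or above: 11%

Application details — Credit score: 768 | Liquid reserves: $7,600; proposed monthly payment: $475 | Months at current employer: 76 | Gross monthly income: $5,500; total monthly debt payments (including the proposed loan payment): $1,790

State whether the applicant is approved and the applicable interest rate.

Credit score 768 ≥ 690 (meets minimum)
Employment 76 ≥ 24 months
DTI: 1,790 ÷ 5,500 = 32.5%, within the 36% cap
Reserves = 7,600/475 = 16.0 months ≥ 6
All requirements met. Score 768 falls in the 760 or above tier → 11%.

Approved at 11%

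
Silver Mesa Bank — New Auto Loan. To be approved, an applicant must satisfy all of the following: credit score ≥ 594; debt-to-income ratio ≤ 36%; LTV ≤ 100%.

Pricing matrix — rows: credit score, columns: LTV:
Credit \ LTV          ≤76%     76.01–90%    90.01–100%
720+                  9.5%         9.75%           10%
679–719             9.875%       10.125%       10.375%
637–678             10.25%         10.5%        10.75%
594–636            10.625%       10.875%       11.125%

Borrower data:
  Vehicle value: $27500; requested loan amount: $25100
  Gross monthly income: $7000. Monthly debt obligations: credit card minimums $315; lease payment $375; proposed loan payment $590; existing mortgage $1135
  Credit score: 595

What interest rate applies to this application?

Credit score 595 ≥ 594; Total monthly debts = (315 + 375 + 590 + 1,135) = 2,415. DTI = 2,415/7,000 = 34.5% ≤ 36%
LTV = 25,100/27,500 = 91.3% ≤ 100%
Score 595 is in the 594–636 band; LTV 91.3% is in the 90.01–100% band → 11.125%.

11.125%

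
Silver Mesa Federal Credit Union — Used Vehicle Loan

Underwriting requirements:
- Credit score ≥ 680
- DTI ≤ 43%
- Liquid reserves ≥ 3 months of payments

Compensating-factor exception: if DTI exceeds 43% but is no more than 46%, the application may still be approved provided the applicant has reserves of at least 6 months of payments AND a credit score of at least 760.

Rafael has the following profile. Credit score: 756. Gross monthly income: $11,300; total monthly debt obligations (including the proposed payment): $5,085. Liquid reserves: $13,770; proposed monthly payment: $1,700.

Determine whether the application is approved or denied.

Denied

Credit score 756 ≥ 680 (meets base)
DTI = 5,085/11,300 = 45% > 43% — standard DTI limit exceeded.
Liquid reserves cover 13,770/1,700 = 8.1 months — ≥ 3 required
DTI 45% is within the 43%–46% exception band; checking compensating factors.
Reserves 8.1 ≥ 6 months; credit score 756 < 760.
Compensating-factor requirement not fully met.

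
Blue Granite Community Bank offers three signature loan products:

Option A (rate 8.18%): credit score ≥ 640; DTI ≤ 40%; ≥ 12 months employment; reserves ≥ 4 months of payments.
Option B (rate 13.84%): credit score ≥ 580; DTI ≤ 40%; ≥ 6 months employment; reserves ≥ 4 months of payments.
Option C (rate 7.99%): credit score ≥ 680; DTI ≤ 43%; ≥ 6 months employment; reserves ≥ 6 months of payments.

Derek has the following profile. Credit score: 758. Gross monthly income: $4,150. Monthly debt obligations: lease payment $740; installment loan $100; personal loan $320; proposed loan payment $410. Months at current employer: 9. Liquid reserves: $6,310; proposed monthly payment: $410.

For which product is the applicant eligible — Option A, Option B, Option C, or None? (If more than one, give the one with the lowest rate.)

Total debts = (740 + 100 + 320 + 410) = 1,570; DTI = 1,570/4,150 = 37.8%.
Reserves = 6,310/410 = 15.4 months.
Option A: score 758 ≥ 640; DTI 37.8% ≤ 40%; employment 9 < 12 mo; reserves 15.4 ≥ 4 mo → does not qualify.
Option B: score 758 ≥ 580; DTI 37.8% ≤ 40%; employment 9 ≥ 6 mo; reserves 15.4 ≥ 4 mo → qualifies.
Option C: score 758 ≥ 680; DTI 37.8% ≤ 43%; employment 9 ≥ 6 mo; reserves 15.4 ≥ 6 mo → qualifies.
Qualifying: Option B, Option C. Lowest rate is 7.99% → Option C.

Option C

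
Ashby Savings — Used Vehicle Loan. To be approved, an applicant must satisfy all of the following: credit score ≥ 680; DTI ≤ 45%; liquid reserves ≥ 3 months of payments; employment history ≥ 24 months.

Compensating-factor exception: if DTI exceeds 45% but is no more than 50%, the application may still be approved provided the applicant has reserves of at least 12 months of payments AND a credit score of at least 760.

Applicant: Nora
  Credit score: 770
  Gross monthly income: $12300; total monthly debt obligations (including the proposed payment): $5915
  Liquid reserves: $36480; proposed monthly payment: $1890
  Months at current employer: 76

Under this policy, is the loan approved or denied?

Credit score 770 ≥ 680 (meets base)
DTI: 5,915 ÷ 12,300 = 48.1%, over the 45% base limit.
Liquid reserves cover 36,480/1,890 = 19.3 months — ≥ 3 required
Employment 76 ≥ 24 months
48.1% falls in the override range (45%–50%), so the compensating-factor test applies.
Reserves 19.3 ≥ 12 months; credit score 770 ≥ 760.
Both compensating conditions met → exception applies.

Approved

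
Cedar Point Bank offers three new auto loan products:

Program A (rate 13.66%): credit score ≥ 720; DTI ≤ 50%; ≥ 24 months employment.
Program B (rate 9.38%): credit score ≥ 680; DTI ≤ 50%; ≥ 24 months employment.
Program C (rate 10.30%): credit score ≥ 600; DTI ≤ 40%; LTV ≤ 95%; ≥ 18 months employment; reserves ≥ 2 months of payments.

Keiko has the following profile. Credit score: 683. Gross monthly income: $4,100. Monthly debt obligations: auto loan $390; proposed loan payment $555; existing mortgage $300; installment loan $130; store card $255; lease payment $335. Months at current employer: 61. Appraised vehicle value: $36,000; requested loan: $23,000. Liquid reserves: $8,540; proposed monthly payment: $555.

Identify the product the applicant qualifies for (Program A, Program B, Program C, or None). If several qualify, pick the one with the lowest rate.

Total debts = (390 + 555 + 300 + 130 + 255 + 335) = 1,965; DTI = 1,965/4,100 = 47.9%.
LTV = 23,000/36,000 = 63.9%.
Reserves = 8,540/555 = 15.4 months.
Program A: score 683 < 720; DTI 47.9% ≤ 50%; employment 61 ≥ 24 mo → does not qualify.
Program B: score 683 ≥ 680; DTI 47.9% ≤ 50%; employment 61 ≥ 24 mo → qualifies.
Program C: score 683 ≥ 600; DTI 47.9% > 40%; LTV 63.9% ≤ 95%; employment 61 ≥ 18 mo; reserves 15.4 ≥ 2 mo → does not qualify.

Program B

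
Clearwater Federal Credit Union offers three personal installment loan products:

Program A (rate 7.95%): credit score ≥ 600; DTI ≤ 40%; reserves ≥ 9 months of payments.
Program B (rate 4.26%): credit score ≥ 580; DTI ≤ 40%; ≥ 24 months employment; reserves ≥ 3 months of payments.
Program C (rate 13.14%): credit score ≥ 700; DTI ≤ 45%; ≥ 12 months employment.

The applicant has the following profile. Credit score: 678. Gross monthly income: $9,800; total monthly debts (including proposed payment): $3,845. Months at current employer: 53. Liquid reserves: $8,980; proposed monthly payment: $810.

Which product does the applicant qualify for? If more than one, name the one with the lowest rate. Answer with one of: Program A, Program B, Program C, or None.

DTI = 3,845/9,800 = 39.2%.
Reserves = 8,980/810 = 11.1 months.
Program A: score 678 ≥ 600; DTI 39.2% ≤ 40%; reserves 11.1 ≥ 9 mo → qualifies.
Program B: score 678 ≥ 580; DTI 39.2% ≤ 40%; employment 53 ≥ 24 mo; reserves 11.1 ≥ 3 mo → qualifies.
Program C: score 678 < 700; DTI 39.2% ≤ 45%; employment 53 ≥ 12 mo → does not qualify.
Qualifying: Program A, Program B. Lowest rate is 4.26% → Program B.

Program B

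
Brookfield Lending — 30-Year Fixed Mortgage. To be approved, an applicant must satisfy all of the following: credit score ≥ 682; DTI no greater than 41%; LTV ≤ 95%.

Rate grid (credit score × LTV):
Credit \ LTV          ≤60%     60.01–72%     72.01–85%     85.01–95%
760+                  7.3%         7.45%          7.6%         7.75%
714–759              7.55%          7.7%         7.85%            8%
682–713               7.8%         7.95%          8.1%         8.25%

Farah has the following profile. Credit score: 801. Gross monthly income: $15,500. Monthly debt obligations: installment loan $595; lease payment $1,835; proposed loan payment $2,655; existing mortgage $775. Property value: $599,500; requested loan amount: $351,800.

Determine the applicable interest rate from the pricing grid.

7.3%

Credit score 801 ≥ 682; Total monthly debts = (595 + 1,835 + 2,655 + 775) = 5,860. DTI: 5,860 ÷ 15,500 = 37.8%, within the 41% cap
LTV = 351,800/599,500 = 58.7% ≤ 95%
Credit 801 → row 760+; LTV 58.7% → column ≤60%. Grid cell → 7.3%.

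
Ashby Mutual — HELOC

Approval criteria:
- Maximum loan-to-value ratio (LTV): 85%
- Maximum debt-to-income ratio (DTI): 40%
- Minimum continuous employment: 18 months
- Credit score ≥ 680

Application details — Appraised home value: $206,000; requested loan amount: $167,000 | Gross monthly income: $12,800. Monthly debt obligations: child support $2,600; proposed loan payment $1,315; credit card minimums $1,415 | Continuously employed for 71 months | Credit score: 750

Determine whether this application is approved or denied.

Denied

LTV: 167,000 ÷ 206,000 = 81.1%, within 85% cap
Total monthly debts = (2,600 + 1,315 + 1,415) = 5,330. DTI = 5,330/12,800 = 41.6% > 40%
Employment 71 ≥ 18 months
Credit score 750 ≥ 680 (meets)
Fails on DTI.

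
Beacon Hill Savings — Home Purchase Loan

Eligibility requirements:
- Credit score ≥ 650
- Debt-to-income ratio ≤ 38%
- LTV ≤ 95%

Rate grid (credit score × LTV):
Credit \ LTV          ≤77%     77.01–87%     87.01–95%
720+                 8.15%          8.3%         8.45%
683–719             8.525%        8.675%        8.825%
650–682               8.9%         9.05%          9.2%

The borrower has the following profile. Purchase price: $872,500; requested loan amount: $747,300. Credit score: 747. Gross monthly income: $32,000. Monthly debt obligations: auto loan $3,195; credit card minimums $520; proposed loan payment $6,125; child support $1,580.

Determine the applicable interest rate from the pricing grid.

8.3%

Credit score 747 ≥ 650; Total monthly debts = (3,195 + 520 + 6,125 + 1,580) = 11,420. Debt-to-income = 11,420/32,000 = 35.7% — meets 38% limit
LTV = 747,300/872,500 = 85.7% ≤ 95%
Row: 747 falls in 720+. Column: 85.7% falls in 77.01–87%. Rate = 8.3%.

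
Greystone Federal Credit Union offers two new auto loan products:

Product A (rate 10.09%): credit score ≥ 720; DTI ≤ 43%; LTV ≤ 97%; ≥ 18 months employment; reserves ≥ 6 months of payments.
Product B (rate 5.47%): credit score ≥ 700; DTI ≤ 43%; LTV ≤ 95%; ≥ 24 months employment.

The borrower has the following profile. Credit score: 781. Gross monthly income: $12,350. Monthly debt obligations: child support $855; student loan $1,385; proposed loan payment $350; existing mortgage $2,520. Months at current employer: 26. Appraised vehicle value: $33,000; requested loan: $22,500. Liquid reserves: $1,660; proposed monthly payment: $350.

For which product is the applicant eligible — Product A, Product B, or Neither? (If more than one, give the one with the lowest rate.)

Total debts = (855 + 1,385 + 350 + 2,520) = 5,110; DTI = 5,110/12,350 = 41.4%.
LTV = 22,500/33,000 = 68.2%.
Reserves = 1,660/350 = 4.7 months.
Product A: score 781 ≥ 720; DTI 41.4% ≤ 43%; LTV 68.2% ≤ 97%; employment 26 ≥ 18 mo; reserves 4.7 < 6 mo → does not qualify.
Product B: score 781 ≥ 700; DTI 41.4% ≤ 43%; LTV 68.2% ≤ 95%; employment 26 ≥ 24 mo → qualifies.

Product B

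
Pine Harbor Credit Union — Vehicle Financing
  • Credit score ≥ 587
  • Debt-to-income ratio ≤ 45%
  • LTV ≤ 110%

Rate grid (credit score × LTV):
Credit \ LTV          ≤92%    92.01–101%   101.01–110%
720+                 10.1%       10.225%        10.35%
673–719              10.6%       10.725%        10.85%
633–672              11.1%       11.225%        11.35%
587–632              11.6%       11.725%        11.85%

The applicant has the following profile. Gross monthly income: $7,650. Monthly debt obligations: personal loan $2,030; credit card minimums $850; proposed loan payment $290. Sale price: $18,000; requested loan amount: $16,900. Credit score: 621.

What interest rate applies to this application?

11.725%

Credit score 621 ≥ 587; Total monthly debts = (2,030 + 850 + 290) = 3,170. Debt-to-income = 3,170/7,650 = 41.4% — meets 45% limit
LTV: 16,900 ÷ 18,000 = 93.9%, within 110% cap
Row: 621 falls in 587–632. Column: 93.9% falls in 92.01–101%. Rate = 11.725%.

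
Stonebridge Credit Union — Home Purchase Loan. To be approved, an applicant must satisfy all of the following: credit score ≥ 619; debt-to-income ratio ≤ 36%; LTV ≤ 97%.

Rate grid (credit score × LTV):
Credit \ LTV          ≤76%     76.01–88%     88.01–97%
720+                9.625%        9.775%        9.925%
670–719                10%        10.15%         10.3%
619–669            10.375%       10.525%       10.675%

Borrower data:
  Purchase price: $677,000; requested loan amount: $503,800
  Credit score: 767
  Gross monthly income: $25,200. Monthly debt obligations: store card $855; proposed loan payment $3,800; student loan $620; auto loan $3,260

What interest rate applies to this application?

9.625%

Credit score 767 ≥ 619; Total monthly debts = (855 + 3,800 + 620 + 3,260) = 8,535. DTI = 8,535/25,200 = 33.9% ≤ 36%
LTV: 503,800 ÷ 677,000 = 74.4%, within 97% cap
Row: 767 falls in 720+. Column: 74.4% falls in ≤76%. Rate = 9.625%.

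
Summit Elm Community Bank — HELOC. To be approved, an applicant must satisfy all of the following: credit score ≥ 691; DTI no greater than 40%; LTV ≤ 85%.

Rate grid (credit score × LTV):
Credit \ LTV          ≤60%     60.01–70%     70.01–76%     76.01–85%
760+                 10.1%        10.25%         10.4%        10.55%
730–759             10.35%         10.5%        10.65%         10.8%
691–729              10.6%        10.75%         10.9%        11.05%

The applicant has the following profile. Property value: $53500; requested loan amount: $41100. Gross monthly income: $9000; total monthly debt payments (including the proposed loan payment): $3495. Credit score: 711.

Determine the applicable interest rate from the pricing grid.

11.05%

Credit score 711 ≥ 691; Debt-to-income = 3,495/9,000 = 38.8% — meets 40% limit
LTV: 41,100 ÷ 53,500 = 76.8%, within 85% cap
Credit 711 → row 691–729; LTV 76.8% → column 76.01–85%. Grid cell → 11.05%.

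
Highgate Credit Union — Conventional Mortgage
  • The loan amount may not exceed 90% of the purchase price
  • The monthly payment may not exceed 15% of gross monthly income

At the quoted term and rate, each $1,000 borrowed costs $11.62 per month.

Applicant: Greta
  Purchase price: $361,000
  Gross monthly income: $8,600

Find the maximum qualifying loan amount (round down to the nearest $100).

$111,000

Payment cap: 15% × $8,600 = $1,290/month.
At $11.62 per $1,000, that supports 1,290/11.62 × 1,000 ≈ $111,015 → $111,000.
LTV cap: 90% × $361,000 = $324,900 → $324,900.
Binding constraint: payment-to-income.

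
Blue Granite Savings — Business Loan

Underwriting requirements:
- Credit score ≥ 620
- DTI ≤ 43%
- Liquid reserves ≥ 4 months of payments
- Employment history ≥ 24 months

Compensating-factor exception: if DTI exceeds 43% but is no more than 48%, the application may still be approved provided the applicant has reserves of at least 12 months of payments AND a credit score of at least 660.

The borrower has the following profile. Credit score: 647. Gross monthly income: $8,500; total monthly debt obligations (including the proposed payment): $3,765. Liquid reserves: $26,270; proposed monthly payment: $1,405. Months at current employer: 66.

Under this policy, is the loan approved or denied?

Credit score 647 ≥ 620 (meets base)
DTI: 3,765 ÷ 8,500 = 44.3%, over the 43% base limit.
Reserves: 26,270 ÷ 1,405 = 18.7 months (meets 4-month minimum)
Employment 66 ≥ 24 months
44.3% falls in the override range (43%–48%), so the compensating-factor test applies.
Override check — reserves: 18.7 mo (ok); score: 647 (below 660).
Compensating-factor requirement not fully met.

Denied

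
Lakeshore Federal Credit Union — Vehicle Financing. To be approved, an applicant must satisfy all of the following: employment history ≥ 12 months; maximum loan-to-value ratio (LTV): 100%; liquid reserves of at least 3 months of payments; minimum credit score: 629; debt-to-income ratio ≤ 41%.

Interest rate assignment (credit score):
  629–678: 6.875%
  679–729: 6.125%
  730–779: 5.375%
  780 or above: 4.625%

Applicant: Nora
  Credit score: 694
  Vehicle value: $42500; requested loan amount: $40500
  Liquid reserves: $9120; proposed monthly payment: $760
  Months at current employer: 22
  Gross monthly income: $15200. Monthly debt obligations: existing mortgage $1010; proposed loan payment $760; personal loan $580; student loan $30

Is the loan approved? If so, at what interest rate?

Approved at 6.125%

Credit score 694 ≥ 629 (meets minimum)
Total monthly debts = (1,010 + 760 + 580 + 30) = 2,380. Debt-to-income = 2,380/15,200 = 15.7% — meets 41% limit
Employment 22 ≥ 12 months
LTV: 40,500 ÷ 42,500 = 95.3%, within 100% cap
Liquid reserves cover 9,120/760 = 12.0 months — ≥ 3 required
All requirements met. Score 694 falls in the 679–729 tier → 6.125%.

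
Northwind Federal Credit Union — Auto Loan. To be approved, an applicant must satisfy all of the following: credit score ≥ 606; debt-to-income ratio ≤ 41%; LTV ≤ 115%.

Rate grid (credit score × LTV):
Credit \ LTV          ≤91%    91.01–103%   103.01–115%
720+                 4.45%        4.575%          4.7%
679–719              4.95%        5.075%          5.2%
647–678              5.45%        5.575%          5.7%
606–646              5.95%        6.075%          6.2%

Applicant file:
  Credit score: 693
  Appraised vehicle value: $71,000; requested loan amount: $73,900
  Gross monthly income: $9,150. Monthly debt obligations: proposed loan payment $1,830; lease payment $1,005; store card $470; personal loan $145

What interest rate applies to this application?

Credit score 693 ≥ 606; Total monthly debts = (1,830 + 1,005 + 470 + 145) = 3,450. DTI: 3,450 ÷ 9,150 = 37.7%, within the 41% cap
LTV = 73,900/71,000 = 104.1% ≤ 115%
Row: 693 falls in 679–719. Column: 104.1% falls in 103.01–115%. Rate = 5.2%.

5.2%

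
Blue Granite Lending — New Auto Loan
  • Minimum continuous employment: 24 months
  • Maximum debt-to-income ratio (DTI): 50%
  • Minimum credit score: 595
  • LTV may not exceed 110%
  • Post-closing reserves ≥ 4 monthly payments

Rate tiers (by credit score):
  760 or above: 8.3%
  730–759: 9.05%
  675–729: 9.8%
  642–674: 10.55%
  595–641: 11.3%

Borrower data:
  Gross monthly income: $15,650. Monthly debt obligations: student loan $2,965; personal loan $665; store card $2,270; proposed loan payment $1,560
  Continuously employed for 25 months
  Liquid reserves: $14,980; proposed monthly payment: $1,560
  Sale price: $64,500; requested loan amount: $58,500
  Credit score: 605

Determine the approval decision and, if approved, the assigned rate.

Credit score 605 ≥ 595 (meets minimum)
Reserves = 14,980/1,560 = 9.6 months ≥ 4
Total monthly debts = (2,965 + 665 + 2,270 + 1,560) = 7,460. Debt-to-income = 7,460/15,650 = 47.7% — meets 50% limit
Loan-to-value = 58,500/64,500 = 90.7% — pass (110% max)
Employment 25 ≥ 24 months
All requirements met. Score 605 falls in the 595–641 tier → 11.3%.

Approved at 11.3%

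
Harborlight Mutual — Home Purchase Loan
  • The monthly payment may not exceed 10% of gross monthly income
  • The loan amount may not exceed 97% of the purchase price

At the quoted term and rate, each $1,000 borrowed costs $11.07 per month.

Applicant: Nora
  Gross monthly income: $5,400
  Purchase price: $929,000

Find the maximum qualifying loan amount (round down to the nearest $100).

$48,700

Payment cap: 10% × $5,400 = $540/month.
At $11.07 per $1,000, that supports 540/11.07 × 1,000 ≈ $48,780 → $48,700.
LTV cap: 97% × $929,000 = $901,130 → $901,100.
Binding constraint: payment-to-income.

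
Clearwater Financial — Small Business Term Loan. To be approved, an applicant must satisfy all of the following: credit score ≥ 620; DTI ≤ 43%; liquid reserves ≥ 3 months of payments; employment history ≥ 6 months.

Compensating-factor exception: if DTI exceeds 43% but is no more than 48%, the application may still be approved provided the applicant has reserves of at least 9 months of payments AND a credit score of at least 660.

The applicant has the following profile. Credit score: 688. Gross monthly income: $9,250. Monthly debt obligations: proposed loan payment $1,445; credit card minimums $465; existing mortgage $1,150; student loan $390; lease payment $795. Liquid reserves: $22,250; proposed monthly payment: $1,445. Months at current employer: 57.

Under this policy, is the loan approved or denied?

Credit score 688 ≥ 620 (meets base)
Total debts = (1,445 + 465 + 1,150 + 390 + 795) = 4,245. DTI = 4,245/9,250 = 45.9% > 43% — standard DTI limit exceeded.
Reserves = 22,250/1,445 = 15.4 months ≥ 3
Employment 57 ≥ 6 months
DTI 45.9% is within the 43%–48% exception band; checking compensating factors.
Override check — reserves: 15.4 mo (ok); score: 688 (ok).
Both override conditions satisfied; DTI exception granted.

Approved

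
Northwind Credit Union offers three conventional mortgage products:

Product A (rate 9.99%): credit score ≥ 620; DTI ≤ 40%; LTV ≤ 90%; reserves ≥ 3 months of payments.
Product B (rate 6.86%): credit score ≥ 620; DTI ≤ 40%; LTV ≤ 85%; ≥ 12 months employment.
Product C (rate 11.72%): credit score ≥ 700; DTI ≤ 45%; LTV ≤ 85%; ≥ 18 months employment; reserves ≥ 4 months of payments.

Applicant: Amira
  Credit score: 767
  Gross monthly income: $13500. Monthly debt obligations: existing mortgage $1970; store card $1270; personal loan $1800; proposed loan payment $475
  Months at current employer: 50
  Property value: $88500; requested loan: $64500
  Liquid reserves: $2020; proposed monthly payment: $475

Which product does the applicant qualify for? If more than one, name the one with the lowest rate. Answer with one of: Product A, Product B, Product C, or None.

Total debts = (1,970 + 1,270 + 1,800 + 475) = 5,515; DTI = 5,515/13,500 = 40.9%.
LTV = 64,500/88,500 = 72.9%.
Reserves = 2,020/475 = 4.3 months.
Product A: score 767 ≥ 620; DTI 40.9% > 40%; LTV 72.9% ≤ 90%; reserves 4.3 ≥ 3 mo → does not qualify.
Product B: score 767 ≥ 620; DTI 40.9% > 40%; LTV 72.9% ≤ 85%; employment 50 ≥ 12 mo → does not qualify.
Product C: score 767 ≥ 700; DTI 40.9% ≤ 45%; LTV 72.9% ≤ 85%; employment 50 ≥ 18 mo; reserves 4.3 ≥ 4 mo → qualifies.

Product C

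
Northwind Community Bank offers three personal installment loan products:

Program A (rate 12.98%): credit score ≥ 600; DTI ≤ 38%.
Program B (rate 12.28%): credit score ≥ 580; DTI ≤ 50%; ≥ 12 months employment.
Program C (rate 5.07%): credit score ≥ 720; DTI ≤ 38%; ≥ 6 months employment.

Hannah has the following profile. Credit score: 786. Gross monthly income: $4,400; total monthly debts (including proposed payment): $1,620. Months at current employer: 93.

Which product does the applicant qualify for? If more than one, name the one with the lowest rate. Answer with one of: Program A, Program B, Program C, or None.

Program C

DTI = 1,620/4,400 = 36.8%.
Program A: score 786 ≥ 600; DTI 36.8% ≤ 38% → qualifies.
Program B: score 786 ≥ 580; DTI 36.8% ≤ 50%; employment 93 ≥ 12 mo → qualifies.
Program C: score 786 ≥ 720; DTI 36.8% ≤ 38%; employment 93 ≥ 6 mo → qualifies.
Qualifying: Program A, Program B, Program C. Lowest rate is 5.07% → Program C.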